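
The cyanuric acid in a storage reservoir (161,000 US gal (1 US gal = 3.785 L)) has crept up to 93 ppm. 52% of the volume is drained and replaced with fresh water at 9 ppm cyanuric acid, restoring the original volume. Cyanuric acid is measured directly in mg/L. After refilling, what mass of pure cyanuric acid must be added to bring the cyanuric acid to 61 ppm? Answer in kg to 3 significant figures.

7.12 kg

Volume: 161,000 US gal × 3.785 L/gal = 609,385 L.
After draining 52% and refilling: 93 × 0.48 + 9 × 0.52 = 49.32 ppm.
Deficit to target: 61 − 49.32 = 11.68 mg/L.
Mass: 11.68 mg/L × 609,385 L = 7118 g cyanuric acid.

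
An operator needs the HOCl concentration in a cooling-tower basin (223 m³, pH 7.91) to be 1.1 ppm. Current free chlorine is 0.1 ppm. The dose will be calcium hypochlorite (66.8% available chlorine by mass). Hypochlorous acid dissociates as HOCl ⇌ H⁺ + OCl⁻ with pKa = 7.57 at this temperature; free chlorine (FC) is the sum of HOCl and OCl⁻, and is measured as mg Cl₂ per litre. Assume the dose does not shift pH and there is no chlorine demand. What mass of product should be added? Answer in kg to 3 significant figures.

1.14 kg

Volume: 223 m³ = 223,000 L.
[OCl⁻]/[HOCl] = 10^(pH − pKa) = 10^(7.91 − 7.57) = 2.188; fraction as HOCl = 1/(1 + 2.188) = 0.3137.
Free chlorine required for 1.1 ppm HOCl: 1.1 / 0.3137 = 3.507 ppm.
FC to add: 3.507 − 0.1 = 3.407 mg/L as Cl₂.
Cl₂ equivalent: 3.407 mg/L × 223,000 L = 759.7 g.
Product at 66.8% available Cl: 759.7 / 0.668 = 1137 g.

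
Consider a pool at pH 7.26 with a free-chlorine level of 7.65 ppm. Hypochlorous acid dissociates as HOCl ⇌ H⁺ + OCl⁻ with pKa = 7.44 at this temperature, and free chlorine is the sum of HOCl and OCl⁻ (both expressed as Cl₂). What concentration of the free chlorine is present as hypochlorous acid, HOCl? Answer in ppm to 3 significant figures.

[OCl⁻]/[HOCl] = 10^(pH − pKa) = 10^(7.26 − 7.44) = 10^-0.18 = 0.6607.
Fraction as HOCl = 1 / (1 + 0.6607) = 0.6022.
HOCl = 0.6022 × 7.65 ppm = 4.607 ppm.

4.61 ppm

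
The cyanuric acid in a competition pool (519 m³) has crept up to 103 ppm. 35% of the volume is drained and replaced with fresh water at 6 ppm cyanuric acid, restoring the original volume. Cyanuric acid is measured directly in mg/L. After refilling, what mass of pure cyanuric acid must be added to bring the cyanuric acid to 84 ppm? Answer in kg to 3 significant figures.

7.76 kg

Volume: 519 m³ = 519,000 L.
After draining 35% and refilling: 103 × 0.65 + 6 × 0.35 = 69.05 ppm.
Deficit to target: 84 − 69.05 = 14.95 mg/L.
Mass: 14.95 mg/L × 519,000 L = 7759 g cyanuric acid.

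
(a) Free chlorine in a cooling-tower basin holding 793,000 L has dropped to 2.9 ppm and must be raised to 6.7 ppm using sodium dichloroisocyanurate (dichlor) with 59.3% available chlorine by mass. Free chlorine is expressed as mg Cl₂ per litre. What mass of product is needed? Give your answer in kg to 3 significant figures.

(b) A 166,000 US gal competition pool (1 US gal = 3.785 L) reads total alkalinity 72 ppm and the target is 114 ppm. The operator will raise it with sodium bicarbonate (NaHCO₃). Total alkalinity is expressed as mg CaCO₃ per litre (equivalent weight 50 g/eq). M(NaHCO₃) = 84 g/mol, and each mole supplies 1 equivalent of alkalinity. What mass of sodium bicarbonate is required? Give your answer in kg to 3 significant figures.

(a) 5.08 kg; (b) 44.3 kg

(a) Chlorine deficit: 6.7 − 2.9 = 3.8 ppm = 3.8 mg/L as Cl₂.
(a) Cl₂ equivalent needed: 3.8 mg/L × 793,000 L = 3,013,000 mg = 3013 g.
(a) Product at 59.3% available chlorine: 3013 / 0.593 = 5082 g.

(b) Volume: 166,000 US gal × 3.785 L/gal = 628,310 L.
(b) Alkalinity to add: (114 − 72) = 42 mg/L as CaCO₃ × 628,310 L = 26,390 g as CaCO₃.
(b) Equivalents: 26,390 g ÷ 50 g/eq = 527.8 eq.
(b) NaHCO₃ supplies 1 eq per mole → 527.8 mol.
(b) Mass: 527.8 mol × 84 g/mol = 44,330 g.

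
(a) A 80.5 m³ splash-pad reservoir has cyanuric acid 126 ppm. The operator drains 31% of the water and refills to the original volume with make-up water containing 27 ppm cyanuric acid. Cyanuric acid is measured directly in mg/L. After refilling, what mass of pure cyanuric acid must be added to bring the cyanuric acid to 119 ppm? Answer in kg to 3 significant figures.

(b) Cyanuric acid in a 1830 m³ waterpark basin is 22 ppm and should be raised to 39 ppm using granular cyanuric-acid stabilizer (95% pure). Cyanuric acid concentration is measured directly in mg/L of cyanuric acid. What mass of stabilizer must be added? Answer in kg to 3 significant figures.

(a) Volume: 80.5 m³ = 80,500 L.
(a) After draining 31% and refilling: 126 × 0.69 + 27 × 0.31 = 95.31 ppm.
(a) Deficit to target: 119 − 95.31 = 23.69 mg/L.
(a) Mass: 23.69 mg/L × 80,500 L = 1907 g cyanuric acid.

(b) Volume: 1830 m³ = 1,830,000 L.
(b) CYA to add: (39 − 22) = 17 mg/L × 1,830,000 L = 31,110 g cyanuric acid.
(b) At 95% purity: 31,110 / 0.95 = 32,750 g product.

(a) 1.91 kg; (b) 32.7 kg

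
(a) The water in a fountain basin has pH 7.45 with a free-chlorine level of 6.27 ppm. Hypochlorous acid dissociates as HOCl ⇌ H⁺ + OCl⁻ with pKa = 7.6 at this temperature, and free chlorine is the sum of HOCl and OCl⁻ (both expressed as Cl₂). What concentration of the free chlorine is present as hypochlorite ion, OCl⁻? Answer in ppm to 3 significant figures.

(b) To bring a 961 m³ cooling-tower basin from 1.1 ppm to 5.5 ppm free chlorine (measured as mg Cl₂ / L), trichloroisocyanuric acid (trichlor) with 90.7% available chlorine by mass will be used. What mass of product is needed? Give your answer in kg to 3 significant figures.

(a) 2.60 ppm; (b) 4.66 kg

(a) [OCl⁻]/[HOCl] = 10^(pH − pKa) = 10^(7.45 − 7.6) = 10^-0.15 = 0.7079.
(a) Fraction as HOCl = 1 / (1 + 0.7079) = 0.5855.
(a) OCl⁻ = (1 − 0.5855) × 6.27 ppm = 2.599 ppm.

(b) Volume: 961 m³ = 961,000 L.
(b) Chlorine deficit: 5.5 − 1.1 = 4.4 ppm = 4.4 mg/L as Cl₂.
(b) Cl₂ equivalent needed: 4.4 mg/L × 961,000 L = 4,228,000 mg = 4228 g.
(b) Product at 90.7% available chlorine: 4228 / 0.907 = 4662 g.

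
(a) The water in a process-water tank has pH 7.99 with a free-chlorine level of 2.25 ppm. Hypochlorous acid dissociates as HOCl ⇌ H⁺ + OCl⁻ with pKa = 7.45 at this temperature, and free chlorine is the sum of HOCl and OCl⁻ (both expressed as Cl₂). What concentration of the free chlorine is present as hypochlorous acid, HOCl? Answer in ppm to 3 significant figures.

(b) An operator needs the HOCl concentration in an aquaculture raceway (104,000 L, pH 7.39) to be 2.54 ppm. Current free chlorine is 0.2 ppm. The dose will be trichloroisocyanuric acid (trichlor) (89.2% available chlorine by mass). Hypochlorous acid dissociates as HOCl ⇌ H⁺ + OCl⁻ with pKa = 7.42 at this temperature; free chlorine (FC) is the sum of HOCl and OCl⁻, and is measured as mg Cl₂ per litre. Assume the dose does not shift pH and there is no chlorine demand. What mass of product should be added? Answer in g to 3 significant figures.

(a) 0.504 ppm; (b) 549 g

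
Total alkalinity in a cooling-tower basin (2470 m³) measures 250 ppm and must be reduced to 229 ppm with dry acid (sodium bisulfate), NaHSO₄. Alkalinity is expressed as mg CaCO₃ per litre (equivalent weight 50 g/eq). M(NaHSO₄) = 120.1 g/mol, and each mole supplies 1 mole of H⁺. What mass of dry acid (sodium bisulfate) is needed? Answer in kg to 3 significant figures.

125 kg

Volume: 2470 m³ = 2,470,000 L.
Alkalinity to neutralize: (250 − 229) = 21 mg/L as CaCO₃ × 2,470,000 L = 51,870 g as CaCO₃.
Equivalents of H⁺ required: 51,870 ÷ 50 g/eq = 1037 eq = 1037 mol NaHSO₄.
Mass of NaHSO₄: 1037 × 120.1 = 124,600 g.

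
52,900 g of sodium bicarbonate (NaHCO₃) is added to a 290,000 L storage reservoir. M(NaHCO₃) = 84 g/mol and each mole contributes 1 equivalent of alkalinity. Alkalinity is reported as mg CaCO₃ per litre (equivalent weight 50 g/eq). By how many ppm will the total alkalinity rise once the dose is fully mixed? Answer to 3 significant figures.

109 ppm

Moles of NaHCO₃: 52,900 g ÷ 84 g/mol = 629.8 mol → 629.8 eq of alkalinity.
As CaCO₃: 629.8 eq × 50 g/eq = 31,490 g.
Rise: 31,490 g / 290,000 L × 1000 = 108.6 mg/L.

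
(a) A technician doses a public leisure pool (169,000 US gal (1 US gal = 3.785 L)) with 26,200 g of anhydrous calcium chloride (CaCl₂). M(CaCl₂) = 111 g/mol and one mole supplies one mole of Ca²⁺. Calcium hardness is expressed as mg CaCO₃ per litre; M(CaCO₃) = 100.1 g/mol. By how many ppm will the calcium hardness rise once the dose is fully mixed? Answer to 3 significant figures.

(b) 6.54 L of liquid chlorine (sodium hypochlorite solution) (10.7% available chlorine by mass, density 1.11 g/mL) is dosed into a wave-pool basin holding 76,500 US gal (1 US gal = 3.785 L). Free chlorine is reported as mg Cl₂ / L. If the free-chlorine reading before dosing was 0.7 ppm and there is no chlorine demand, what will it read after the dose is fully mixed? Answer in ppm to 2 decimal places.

(a) 36.9 ppm; (b) 3.38 ppm

(a) Volume: 169,000 US gal × 3.785 L/gal = 639,665 L.
(a) Moles of Ca²⁺: 26,200 g ÷ 111 g/mol = 236 mol.
(a) As CaCO₃: 236 mol × 100.1 g/mol = 23,630 g.
(a) Rise: 23,630 g / 639,665 L × 1000 = 36.94 mg/L.

(b) Volume: 76,500 US gal × 3.785 L/gal = 289,552 L.
(b) Mass of solution: 6.54 L × 1000 mL/L × 1.11 g/mL = 7259 g.
(b) Available chlorine delivered: 7259 g × 0.107 = 776.8 g as Cl₂.
(b) Concentration rise: 776.8 g / 289,552 L = 2.683 mg/L = 2.68 ppm.
(b) Final FC: 0.7 + 2.68 = 3.38 ppm.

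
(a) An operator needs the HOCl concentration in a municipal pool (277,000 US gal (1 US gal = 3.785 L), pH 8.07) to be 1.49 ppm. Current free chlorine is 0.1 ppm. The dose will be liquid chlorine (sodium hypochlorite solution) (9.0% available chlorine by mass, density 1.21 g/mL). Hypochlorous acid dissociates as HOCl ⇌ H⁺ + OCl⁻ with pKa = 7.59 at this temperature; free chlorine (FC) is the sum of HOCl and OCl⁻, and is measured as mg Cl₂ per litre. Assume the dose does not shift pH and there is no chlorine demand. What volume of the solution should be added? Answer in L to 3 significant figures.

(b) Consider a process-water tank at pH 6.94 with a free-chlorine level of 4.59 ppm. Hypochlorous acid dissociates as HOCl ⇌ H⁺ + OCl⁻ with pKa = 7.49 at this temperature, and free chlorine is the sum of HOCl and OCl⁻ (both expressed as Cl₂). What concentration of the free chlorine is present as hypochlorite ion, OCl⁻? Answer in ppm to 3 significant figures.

(a) 56.7 L; (b) 1.01 ppm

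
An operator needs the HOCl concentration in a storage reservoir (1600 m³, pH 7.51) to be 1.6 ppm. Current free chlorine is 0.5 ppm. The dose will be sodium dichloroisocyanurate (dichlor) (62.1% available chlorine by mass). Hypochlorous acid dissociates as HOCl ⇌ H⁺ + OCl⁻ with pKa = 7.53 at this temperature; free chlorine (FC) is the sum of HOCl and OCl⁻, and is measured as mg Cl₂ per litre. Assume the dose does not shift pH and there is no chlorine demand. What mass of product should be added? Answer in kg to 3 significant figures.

Volume: 1600 m³ = 1,600,000 L.
[OCl⁻]/[HOCl] = 10^(pH − pKa) = 10^(7.51 − 7.53) = 0.955; fraction as HOCl = 1/(1 + 0.955) = 0.5115.
Free chlorine required for 1.6 ppm HOCl: 1.6 / 0.5115 = 3.128 ppm.
FC to add: 3.128 − 0.5 = 2.628 mg/L as Cl₂.
Cl₂ equivalent: 2.628 mg/L × 1,600,000 L = 4205 g.
Product at 62.1% available Cl: 4205 / 0.621 = 6771 g.

6.77 kg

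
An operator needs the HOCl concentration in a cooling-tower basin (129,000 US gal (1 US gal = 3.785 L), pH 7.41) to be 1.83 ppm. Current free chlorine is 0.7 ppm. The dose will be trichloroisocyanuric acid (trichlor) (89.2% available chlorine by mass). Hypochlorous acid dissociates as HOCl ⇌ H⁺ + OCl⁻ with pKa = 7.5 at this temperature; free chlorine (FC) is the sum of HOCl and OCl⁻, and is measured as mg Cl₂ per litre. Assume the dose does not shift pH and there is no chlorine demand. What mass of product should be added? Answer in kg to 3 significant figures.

1.43 kg

Volume: 129,000 US gal × 3.785 L/gal = 488,265 L.
[OCl⁻]/[HOCl] = 10^(pH − pKa) = 10^(7.41 − 7.5) = 0.8128; fraction as HOCl = 1/(1 + 0.8128) = 0.5516.
Free chlorine required for 1.83 ppm HOCl: 1.83 / 0.5516 = 3.317 ppm.
FC to add: 3.317 − 0.7 = 2.617 mg/L as Cl₂.
Cl₂ equivalent: 2.617 mg/L × 488,265 L = 1278 g.
Product at 89.2% available Cl: 1278 / 0.892 = 1433 g.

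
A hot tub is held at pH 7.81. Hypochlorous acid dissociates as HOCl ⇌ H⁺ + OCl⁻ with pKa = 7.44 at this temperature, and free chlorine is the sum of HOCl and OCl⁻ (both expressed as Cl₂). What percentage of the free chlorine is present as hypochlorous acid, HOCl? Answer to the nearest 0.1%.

29.9%

[OCl⁻]/[HOCl] = 10^(pH − pKa) = 10^(7.81 − 7.44) = 10^0.37 = 2.344.
Fraction as HOCl = 1 / (1 + 2.344) = 0.299.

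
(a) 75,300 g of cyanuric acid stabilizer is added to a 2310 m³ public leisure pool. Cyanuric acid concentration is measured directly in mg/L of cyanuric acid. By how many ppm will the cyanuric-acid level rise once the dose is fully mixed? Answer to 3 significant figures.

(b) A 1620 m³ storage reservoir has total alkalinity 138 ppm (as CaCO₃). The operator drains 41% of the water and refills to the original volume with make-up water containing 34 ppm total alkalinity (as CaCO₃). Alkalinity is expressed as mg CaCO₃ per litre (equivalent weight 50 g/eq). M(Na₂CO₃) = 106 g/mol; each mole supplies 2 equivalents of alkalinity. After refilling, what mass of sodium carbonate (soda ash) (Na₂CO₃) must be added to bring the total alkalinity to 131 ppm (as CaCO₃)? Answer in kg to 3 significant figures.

(a) 32.6 ppm; (b) 61.2 kg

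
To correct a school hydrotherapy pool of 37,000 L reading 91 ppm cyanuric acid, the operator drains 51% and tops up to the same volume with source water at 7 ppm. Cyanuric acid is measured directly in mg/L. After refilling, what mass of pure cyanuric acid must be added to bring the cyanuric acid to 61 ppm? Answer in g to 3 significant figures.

475 g

After draining 51% and refilling: 91 × 0.49 + 7 × 0.51 = 48.16 ppm.
Deficit to target: 61 − 48.16 = 12.84 mg/L.
Mass: 12.84 mg/L × 37,000 L = 475.1 g cyanuric acid.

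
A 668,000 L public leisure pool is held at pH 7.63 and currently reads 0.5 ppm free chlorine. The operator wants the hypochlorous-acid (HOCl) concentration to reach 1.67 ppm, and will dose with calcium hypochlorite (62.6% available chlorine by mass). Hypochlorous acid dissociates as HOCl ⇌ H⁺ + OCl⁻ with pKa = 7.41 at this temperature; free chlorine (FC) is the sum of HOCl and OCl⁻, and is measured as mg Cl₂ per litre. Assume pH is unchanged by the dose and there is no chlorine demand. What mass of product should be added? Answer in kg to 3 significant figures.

4.21 kg

[OCl⁻]/[HOCl] = 10^(pH − pKa) = 10^(7.63 − 7.41) = 1.66; fraction as HOCl = 1/(1 + 1.66) = 0.376.
Free chlorine required for 1.67 ppm HOCl: 1.67 / 0.376 = 4.442 ppm.
FC to add: 4.442 − 0.5 = 3.942 mg/L as Cl₂.
Cl₂ equivalent: 3.942 mg/L × 668,000 L = 2633 g.
Product at 62.6% available Cl: 2633 / 0.626 = 4206 g.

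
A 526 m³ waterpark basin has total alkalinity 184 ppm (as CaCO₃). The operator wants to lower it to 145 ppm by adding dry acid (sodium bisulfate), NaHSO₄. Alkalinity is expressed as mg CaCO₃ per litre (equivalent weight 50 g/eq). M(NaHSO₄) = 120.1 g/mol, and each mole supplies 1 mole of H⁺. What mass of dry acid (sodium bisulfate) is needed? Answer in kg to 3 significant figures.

49.3 kg

Volume: 526 m³ = 526,000 L.
Alkalinity to neutralize: (184 − 145) = 39 mg/L as CaCO₃ × 526,000 L = 20,510 g as CaCO₃.
Equivalents of H⁺ required: 20,510 ÷ 50 g/eq = 410.3 eq = 410.3 mol NaHSO₄.
Mass of NaHSO₄: 410.3 × 120.1 = 49,270 g.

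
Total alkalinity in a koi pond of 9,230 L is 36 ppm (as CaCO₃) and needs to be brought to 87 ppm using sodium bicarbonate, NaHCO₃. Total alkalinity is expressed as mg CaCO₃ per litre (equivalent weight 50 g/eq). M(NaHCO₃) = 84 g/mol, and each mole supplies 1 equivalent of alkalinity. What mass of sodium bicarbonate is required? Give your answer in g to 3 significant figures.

Alkalinity to add: (87 − 36) = 51 mg/L as CaCO₃ × 9,230 L = 470.7 g as CaCO₃.
Equivalents: 470.7 g ÷ 50 g/eq = 9.415 eq.
NaHCO₃ supplies 1 eq per mole → 9.415 mol.
Mass: 9.415 mol × 84 g/mol = 790.8 g.

791 g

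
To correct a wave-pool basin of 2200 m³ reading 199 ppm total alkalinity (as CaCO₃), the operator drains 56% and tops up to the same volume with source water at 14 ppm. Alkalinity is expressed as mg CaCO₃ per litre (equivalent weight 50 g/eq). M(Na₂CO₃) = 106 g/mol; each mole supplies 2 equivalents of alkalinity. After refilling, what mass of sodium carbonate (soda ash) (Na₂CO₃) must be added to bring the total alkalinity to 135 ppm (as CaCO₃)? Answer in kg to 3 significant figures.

92.3 kg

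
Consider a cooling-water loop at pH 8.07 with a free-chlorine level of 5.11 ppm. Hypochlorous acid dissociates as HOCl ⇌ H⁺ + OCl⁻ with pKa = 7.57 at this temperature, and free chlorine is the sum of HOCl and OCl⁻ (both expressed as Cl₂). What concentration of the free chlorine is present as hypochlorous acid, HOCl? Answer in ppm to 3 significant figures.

1.23 ppm

[OCl⁻]/[HOCl] = 10^(pH − pKa) = 10^(8.07 − 7.57) = 10^0.50 = 3.162.
Fraction as HOCl = 1 / (1 + 3.162) = 0.2403.
HOCl = 0.2403 × 5.11 ppm = 1.228 ppm.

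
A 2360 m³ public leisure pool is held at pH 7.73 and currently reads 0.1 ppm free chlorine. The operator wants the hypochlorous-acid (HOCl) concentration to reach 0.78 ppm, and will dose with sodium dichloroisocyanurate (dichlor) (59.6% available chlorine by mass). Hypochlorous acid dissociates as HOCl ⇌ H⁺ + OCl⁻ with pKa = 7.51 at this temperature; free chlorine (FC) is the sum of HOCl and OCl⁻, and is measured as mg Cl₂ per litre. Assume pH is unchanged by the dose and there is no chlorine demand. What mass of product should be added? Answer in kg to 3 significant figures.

7.82 kg

Volume: 2360 m³ = 2,360,000 L.
[OCl⁻]/[HOCl] = 10^(pH − pKa) = 10^(7.73 − 7.51) = 1.66; fraction as HOCl = 1/(1 + 1.66) = 0.376.
Free chlorine required for 0.78 ppm HOCl: 0.78 / 0.376 = 2.074 ppm.
FC to add: 2.074 − 0.1 = 1.974 mg/L as Cl₂.
Cl₂ equivalent: 1.974 mg/L × 2,360,000 L = 4660 g.
Product at 59.6% available Cl: 4660 / 0.596 = 7818 g.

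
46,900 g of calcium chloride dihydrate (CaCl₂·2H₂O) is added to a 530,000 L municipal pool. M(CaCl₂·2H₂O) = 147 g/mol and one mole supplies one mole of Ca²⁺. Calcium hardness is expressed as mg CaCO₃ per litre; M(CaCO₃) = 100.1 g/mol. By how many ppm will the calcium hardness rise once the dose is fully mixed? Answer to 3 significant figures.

Moles of Ca²⁺: 46,900 g ÷ 147 g/mol = 319 mol.
As CaCO₃: 319 mol × 100.1 g/mol = 31,940 g.
Rise: 31,940 g / 530,000 L × 1000 = 60.26 mg/L.

60.3 ppm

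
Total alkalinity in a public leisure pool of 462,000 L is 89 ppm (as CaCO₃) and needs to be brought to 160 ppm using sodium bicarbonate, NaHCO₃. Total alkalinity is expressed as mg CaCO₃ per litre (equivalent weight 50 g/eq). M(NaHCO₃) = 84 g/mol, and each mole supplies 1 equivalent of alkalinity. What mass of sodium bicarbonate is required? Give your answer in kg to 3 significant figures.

Alkalinity to add: (160 − 89) = 71 mg/L as CaCO₃ × 462,000 L = 32,800 g as CaCO₃.
Equivalents: 32,800 g ÷ 50 g/eq = 656 eq.
NaHCO₃ supplies 1 eq per mole → 656 mol.
Mass: 656 mol × 84 g/mol = 55,110 g.

55.1 kg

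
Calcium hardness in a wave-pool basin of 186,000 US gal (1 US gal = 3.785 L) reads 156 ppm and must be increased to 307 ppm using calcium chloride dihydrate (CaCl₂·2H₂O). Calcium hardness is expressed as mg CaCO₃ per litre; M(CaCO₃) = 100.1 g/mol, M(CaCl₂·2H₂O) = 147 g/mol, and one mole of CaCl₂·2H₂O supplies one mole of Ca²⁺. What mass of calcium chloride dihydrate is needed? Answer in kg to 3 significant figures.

156 kg

Volume: 186,000 US gal × 3.785 L/gal = 704,010 L.
Hardness to add: (307 − 156) = 151 mg/L as CaCO₃ × 704,010 L = 106,300 g as CaCO₃.
Moles of Ca²⁺ (1 mol Ca²⁺ ≡ 1 mol CaCO₃): 106,300 / 100.1 g/mol = 1062 mol.
Mass of CaCl₂·2H₂O: 1062 × 147 = 156,100 g.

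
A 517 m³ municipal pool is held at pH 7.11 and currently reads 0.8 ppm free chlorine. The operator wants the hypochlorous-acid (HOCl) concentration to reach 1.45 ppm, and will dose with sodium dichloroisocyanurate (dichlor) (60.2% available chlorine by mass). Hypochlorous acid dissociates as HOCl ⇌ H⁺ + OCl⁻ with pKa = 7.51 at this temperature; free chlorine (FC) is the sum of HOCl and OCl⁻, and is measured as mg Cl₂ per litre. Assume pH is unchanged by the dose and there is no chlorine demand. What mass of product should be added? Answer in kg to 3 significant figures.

Volume: 517 m³ = 517,000 L.
[OCl⁻]/[HOCl] = 10^(pH − pKa) = 10^(7.11 − 7.51) = 0.3981; fraction as HOCl = 1/(1 + 0.3981) = 0.7153.
Free chlorine required for 1.45 ppm HOCl: 1.45 / 0.7153 = 2.027 ppm.
FC to add: 2.027 − 0.8 = 1.227 mg/L as Cl₂.
Cl₂ equivalent: 1.227 mg/L × 517,000 L = 634.5 g.
Product at 60.2% available Cl: 634.5 / 0.602 = 1054 g.

1.05 kg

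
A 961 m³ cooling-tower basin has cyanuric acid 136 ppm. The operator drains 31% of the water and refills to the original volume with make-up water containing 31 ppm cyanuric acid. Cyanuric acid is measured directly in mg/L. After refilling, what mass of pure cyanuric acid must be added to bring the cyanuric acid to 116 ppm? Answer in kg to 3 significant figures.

12.1 kg

Volume: 961 m³ = 961,000 L.
After draining 31% and refilling: 136 × 0.69 + 31 × 0.31 = 103.45 ppm.
Deficit to target: 116 − 103.45 = 12.55 mg/L.
Mass: 12.55 mg/L × 961,000 L = 12,060 g cyanuric acid.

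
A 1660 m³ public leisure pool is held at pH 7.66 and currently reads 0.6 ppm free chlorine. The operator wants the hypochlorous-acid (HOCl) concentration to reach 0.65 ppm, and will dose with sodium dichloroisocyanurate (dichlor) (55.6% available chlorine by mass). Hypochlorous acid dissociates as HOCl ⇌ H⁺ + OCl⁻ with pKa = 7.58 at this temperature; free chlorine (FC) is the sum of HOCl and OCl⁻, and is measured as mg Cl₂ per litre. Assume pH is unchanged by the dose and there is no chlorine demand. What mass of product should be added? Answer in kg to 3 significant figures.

Volume: 1660 m³ = 1,660,000 L.
[OCl⁻]/[HOCl] = 10^(pH − pKa) = 10^(7.66 − 7.58) = 1.202; fraction as HOCl = 1/(1 + 1.202) = 0.4541.
Free chlorine required for 0.65 ppm HOCl: 0.65 / 0.4541 = 1.431 ppm.
FC to add: 1.431 − 0.6 = 0.8315 mg/L as Cl₂.
Cl₂ equivalent: 0.8315 mg/L × 1,660,000 L = 1380 g.
Product at 55.6% available Cl: 1380 / 0.556 = 2482 g.

2.48 kg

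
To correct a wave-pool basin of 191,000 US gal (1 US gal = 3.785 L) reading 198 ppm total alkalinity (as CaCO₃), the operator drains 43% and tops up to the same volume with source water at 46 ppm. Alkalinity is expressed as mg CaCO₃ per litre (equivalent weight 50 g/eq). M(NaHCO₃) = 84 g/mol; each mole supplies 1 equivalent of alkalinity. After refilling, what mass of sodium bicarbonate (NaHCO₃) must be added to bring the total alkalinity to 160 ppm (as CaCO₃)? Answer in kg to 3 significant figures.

33.2 kg

Volume: 191,000 US gal × 3.785 L/gal = 722,935 L.
After draining 43% and refilling: 198 × 0.57 + 46 × 0.43 = 132.64 ppm.
Deficit to target: 160 − 132.64 = 27.36 mg/L.
As CaCO₃: 27.36 mg/L × 722,935 L = 19,780 g; ÷ 50 g/eq ÷ 1 = 395.6 mol NaHCO₃.
Mass: 395.6 × 84 = 33,230 g.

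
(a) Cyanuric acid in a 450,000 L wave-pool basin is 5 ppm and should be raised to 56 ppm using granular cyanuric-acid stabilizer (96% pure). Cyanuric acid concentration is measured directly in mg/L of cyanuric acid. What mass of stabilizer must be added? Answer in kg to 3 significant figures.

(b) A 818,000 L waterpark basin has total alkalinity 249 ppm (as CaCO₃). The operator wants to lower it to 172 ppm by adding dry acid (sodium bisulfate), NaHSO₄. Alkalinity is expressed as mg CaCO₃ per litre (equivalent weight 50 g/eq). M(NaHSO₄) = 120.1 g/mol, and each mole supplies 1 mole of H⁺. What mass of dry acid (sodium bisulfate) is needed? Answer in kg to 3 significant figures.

(a) 23.9 kg; (b) 151 kg

(a) CYA to add: (56 − 5) = 51 mg/L × 450,000 L = 22,950 g cyanuric acid.
(a) At 96% purity: 22,950 / 0.96 = 23,910 g product.

(b) Alkalinity to neutralize: (249 − 172) = 77 mg/L as CaCO₃ × 818,000 L = 62,990 g as CaCO₃.
(b) Equivalents of H⁺ required: 62,990 ÷ 50 g/eq = 1260 eq = 1260 mol NaHSO₄.
(b) Mass of NaHSO₄: 1260 × 120.1 = 151,300 g.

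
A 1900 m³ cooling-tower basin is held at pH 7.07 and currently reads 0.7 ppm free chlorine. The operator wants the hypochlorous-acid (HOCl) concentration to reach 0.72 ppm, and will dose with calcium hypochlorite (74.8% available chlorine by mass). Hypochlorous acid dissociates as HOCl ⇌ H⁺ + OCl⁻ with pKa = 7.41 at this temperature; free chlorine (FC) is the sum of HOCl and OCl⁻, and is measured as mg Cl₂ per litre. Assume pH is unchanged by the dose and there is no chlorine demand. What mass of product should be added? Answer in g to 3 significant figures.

887 g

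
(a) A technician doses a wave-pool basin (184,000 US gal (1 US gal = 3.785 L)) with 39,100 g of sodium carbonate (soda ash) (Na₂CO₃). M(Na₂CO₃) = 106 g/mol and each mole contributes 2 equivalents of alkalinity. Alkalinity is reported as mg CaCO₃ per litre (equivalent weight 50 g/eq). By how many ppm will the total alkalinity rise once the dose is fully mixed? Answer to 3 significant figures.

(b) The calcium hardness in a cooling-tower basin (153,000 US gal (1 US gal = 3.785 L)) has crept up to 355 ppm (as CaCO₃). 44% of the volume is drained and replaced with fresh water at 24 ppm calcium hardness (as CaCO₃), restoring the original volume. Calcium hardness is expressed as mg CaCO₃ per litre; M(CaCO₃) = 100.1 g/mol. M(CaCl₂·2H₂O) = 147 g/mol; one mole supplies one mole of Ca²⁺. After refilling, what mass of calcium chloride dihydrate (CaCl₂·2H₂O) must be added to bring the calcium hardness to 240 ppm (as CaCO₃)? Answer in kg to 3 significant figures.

(a) 53.0 ppm; (b) 26.1 kg

(a) Volume: 184,000 US gal × 3.785 L/gal = 696,440 L.
(a) Moles of Na₂CO₃: 39,100 g ÷ 106 g/mol = 368.9 mol → 737.7 eq of alkalinity.
(a) As CaCO₃: 737.7 eq × 50 g/eq = 36,890 g.
(a) Rise: 36,890 g / 696,440 L × 1000 = 52.96 mg/L.

(b) Volume: 153,000 US gal × 3.785 L/gal = 579,105 L.
(b) After draining 44% and refilling: 355 × 0.56 + 24 × 0.44 = 209.36 ppm.
(b) Deficit to target: 240 − 209.36 = 30.64 mg/L.
(b) As CaCO₃: 30.64 mg/L × 579,105 L = 17,740 g; ÷ 100.1 = 177.3 mol Ca²⁺.
(b) Mass: 177.3 × 147 = 26,060 g.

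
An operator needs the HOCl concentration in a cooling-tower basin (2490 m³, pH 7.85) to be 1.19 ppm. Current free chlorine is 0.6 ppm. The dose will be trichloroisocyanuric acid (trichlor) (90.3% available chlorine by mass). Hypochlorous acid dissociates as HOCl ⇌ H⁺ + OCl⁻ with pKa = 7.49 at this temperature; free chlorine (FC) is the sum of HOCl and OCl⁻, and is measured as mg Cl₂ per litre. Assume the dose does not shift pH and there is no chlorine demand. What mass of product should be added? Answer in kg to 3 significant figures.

9.14 kg

Volume: 2490 m³ = 2,490,000 L.
[OCl⁻]/[HOCl] = 10^(pH − pKa) = 10^(7.85 − 7.49) = 2.291; fraction as HOCl = 1/(1 + 2.291) = 0.3039.
Free chlorine required for 1.19 ppm HOCl: 1.19 / 0.3039 = 3.916 ppm.
FC to add: 3.916 − 0.6 = 3.316 mg/L as Cl₂.
Cl₂ equivalent: 3.316 mg/L × 2,490,000 L = 8257 g.
Product at 90.3% available Cl: 8257 / 0.903 = 9144 g.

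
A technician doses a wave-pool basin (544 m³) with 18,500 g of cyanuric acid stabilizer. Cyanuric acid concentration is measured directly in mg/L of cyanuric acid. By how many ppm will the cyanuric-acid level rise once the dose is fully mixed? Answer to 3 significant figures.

34.0 ppm

Volume: 544 m³ = 544,000 L.
Rise: 18,500 g / 544,000 L × 1000 = 34.01 mg/L.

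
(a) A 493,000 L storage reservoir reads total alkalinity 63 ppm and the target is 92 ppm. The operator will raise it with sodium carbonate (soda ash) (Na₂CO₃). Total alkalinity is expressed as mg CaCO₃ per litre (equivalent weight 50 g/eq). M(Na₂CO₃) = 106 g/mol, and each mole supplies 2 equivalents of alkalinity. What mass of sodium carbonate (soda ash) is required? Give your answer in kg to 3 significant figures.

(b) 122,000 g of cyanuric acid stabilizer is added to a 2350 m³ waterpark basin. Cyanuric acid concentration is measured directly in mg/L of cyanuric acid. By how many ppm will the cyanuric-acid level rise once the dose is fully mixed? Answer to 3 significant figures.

(a) 15.2 kg; (b) 51.9 ppm

(a) Alkalinity to add: (92 − 63) = 29 mg/L as CaCO₃ × 493,000 L = 14,300 g as CaCO₃.
(a) Equivalents: 14,300 g ÷ 50 g/eq = 285.9 eq.
(a) Each mole of Na₂CO₃ supplies 2 eq, so 285.9 / 2 = 143 mol.
(a) Mass: 143 mol × 106 g/mol = 15,150 g.

(b) Volume: 2350 m³ = 2,350,000 L.
(b) Rise: 122,000 g / 2,350,000 L × 1000 = 51.91 mg/L.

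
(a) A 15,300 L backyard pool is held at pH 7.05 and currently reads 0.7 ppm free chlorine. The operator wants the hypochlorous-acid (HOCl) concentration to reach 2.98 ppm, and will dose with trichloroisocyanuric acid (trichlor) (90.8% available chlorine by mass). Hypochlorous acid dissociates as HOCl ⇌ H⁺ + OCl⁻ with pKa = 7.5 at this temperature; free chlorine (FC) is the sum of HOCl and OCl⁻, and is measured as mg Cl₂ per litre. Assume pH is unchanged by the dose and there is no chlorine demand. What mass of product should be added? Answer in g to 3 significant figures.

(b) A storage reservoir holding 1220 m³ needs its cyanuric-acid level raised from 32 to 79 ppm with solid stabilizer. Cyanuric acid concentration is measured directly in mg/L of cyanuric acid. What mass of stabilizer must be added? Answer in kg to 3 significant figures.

(a) 56.2 g; (b) 57.3 kg

(a) [OCl⁻]/[HOCl] = 10^(pH − pKa) = 10^(7.05 − 7.5) = 0.3548; fraction as HOCl = 1/(1 + 0.3548) = 0.7381.
(a) Free chlorine required for 2.98 ppm HOCl: 2.98 / 0.7381 = 4.037 ppm.
(a) FC to add: 4.037 − 0.7 = 3.337 mg/L as Cl₂.
(a) Cl₂ equivalent: 3.337 mg/L × 15,300 L = 51.06 g.
(a) Product at 90.8% available Cl: 51.06 / 0.908 = 56.23 g.

(b) Volume: 1220 m³ = 1,220,000 L.
(b) CYA to add: (79 − 32) = 47 mg/L × 1,220,000 L = 57,340 g cyanuric acid.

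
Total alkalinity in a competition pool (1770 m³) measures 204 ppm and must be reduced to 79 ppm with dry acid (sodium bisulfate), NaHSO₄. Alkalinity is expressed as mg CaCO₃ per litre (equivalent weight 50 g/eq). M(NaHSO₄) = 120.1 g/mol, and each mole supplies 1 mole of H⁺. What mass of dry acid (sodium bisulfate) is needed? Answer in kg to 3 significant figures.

531 kg

Volume: 1770 m³ = 1,770,000 L.
Alkalinity to neutralize: (204 − 79) = 125 mg/L as CaCO₃ × 1,770,000 L = 221,200 g as CaCO₃.
Equivalents of H⁺ required: 221,200 ÷ 50 g/eq = 4425 eq = 4425 mol NaHSO₄.
Mass of NaHSO₄: 4425 × 120.1 = 531,400 g.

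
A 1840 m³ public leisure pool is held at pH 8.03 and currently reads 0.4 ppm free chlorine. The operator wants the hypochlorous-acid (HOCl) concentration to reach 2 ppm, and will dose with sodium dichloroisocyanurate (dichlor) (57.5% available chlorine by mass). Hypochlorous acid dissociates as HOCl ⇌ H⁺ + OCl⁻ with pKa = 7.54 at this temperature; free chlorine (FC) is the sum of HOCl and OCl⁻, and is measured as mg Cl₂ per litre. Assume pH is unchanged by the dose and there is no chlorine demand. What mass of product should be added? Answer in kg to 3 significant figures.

24.9 kg

Volume: 1840 m³ = 1,840,000 L.
[OCl⁻]/[HOCl] = 10^(pH − pKa) = 10^(8.03 − 7.54) = 3.09; fraction as HOCl = 1/(1 + 3.09) = 0.2445.
Free chlorine required for 2 ppm HOCl: 2 / 0.2445 = 8.181 ppm.
FC to add: 8.181 − 0.4 = 7.781 mg/L as Cl₂.
Cl₂ equivalent: 7.781 mg/L × 1,840,000 L = 14,320 g.
Product at 57.5% available Cl: 14,320 / 0.575 = 24,900 g.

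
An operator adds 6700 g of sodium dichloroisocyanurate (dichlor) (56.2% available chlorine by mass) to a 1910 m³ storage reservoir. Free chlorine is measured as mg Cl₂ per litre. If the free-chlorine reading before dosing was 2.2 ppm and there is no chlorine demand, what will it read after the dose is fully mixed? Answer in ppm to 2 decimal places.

Volume: 1910 m³ = 1,910,000 L.
Available chlorine delivered: 6700 g × 0.562 = 3765 g as Cl₂.
Concentration rise: 3765 g / 1,910,000 L = 1.971 mg/L = 1.97 ppm.
Final FC: 2.2 + 1.97 = 4.17 ppm.

4.17 ppm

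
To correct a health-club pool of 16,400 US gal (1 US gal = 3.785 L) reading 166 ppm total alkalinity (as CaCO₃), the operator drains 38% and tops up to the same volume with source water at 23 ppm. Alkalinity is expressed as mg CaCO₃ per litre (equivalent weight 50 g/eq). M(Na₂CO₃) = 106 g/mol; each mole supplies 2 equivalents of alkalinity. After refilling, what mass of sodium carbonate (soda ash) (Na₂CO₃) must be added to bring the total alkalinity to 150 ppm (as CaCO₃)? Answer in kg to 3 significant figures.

2.52 kg

Volume: 16,400 US gal × 3.785 L/gal = 62,074 L.
After draining 38% and refilling: 166 × 0.62 + 23 × 0.38 = 111.66 ppm.
Deficit to target: 150 − 111.66 = 38.34 mg/L.
As CaCO₃: 38.34 mg/L × 62,074 L = 2380 g; ÷ 50 g/eq ÷ 2 = 23.8 mol Na₂CO₃.
Mass: 23.8 × 106 = 2523 g.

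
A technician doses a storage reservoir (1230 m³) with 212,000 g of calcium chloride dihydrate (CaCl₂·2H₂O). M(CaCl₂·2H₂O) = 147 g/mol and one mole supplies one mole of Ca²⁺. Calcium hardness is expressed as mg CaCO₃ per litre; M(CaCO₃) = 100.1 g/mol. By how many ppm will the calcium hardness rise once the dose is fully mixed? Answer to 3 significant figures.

Volume: 1230 m³ = 1,230,000 L.
Moles of Ca²⁺: 212,000 g ÷ 147 g/mol = 1442 mol.
As CaCO₃: 1442 mol × 100.1 g/mol = 144,400 g.
Rise: 144,400 g / 1,230,000 L × 1000 = 117.4 mg/L.

117 ppm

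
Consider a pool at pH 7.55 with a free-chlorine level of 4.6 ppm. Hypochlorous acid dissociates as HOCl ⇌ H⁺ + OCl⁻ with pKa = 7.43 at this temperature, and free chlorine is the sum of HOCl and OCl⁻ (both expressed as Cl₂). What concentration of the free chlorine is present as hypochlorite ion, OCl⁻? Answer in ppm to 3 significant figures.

[OCl⁻]/[HOCl] = 10^(pH − pKa) = 10^(7.55 − 7.43) = 10^0.12 = 1.318.
Fraction as HOCl = 1 / (1 + 1.318) = 0.4314.
OCl⁻ = (1 − 0.4314) × 4.6 ppm = 2.616 ppm.

2.62 ppm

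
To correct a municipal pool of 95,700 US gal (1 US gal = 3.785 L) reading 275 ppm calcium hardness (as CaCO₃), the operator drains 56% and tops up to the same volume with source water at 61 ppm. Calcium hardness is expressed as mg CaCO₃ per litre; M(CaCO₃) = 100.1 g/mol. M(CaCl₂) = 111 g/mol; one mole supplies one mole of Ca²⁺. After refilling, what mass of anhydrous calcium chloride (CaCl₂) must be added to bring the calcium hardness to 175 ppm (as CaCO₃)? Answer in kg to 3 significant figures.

7.97 kg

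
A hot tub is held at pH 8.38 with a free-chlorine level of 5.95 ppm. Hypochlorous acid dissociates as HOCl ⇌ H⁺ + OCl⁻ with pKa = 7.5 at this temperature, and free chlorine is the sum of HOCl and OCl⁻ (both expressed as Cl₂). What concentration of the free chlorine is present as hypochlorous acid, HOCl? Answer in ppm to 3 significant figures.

0.693 ppm

[OCl⁻]/[HOCl] = 10^(pH − pKa) = 10^(8.38 − 7.5) = 10^0.88 = 7.586.
Fraction as HOCl = 1 / (1 + 7.586) = 0.1165.
HOCl = 0.1165 × 5.95 ppm = 0.693 ppm.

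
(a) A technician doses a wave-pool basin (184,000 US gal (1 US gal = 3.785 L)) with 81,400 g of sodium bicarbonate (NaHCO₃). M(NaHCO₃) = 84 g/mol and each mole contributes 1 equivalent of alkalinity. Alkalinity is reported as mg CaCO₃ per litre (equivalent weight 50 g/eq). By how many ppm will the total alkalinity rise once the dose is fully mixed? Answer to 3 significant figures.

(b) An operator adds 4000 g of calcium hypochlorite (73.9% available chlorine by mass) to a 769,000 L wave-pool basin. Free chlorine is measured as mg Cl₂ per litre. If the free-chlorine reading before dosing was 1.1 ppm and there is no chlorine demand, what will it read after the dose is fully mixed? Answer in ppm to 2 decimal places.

(a) Volume: 184,000 US gal × 3.785 L/gal = 696,440 L.
(a) Moles of NaHCO₃: 81,400 g ÷ 84 g/mol = 969 mol → 969 eq of alkalinity.
(a) As CaCO₃: 969 eq × 50 g/eq = 48,450 g.
(a) Rise: 48,450 g / 696,440 L × 1000 = 69.57 mg/L.

(b) Available chlorine delivered: 4000 g × 0.739 = 2956 g as Cl₂.
(b) Concentration rise: 2956 g / 769,000 L = 3.844 mg/L = 3.84 ppm.
(b) Final FC: 1.1 + 3.84 = 4.94 ppm.

(a) 69.6 ppm; (b) 4.94 ppm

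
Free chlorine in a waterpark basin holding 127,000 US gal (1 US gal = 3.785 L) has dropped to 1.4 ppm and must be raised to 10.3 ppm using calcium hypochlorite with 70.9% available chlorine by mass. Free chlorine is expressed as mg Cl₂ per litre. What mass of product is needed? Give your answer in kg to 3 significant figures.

6.03 kg

Volume: 127,000 US gal × 3.785 L/gal = 480,695 L.
Chlorine deficit: 10.3 − 1.4 = 8.9 ppm = 8.9 mg/L as Cl₂.
Cl₂ equivalent needed: 8.9 mg/L × 480,695 L = 4,278,000 mg = 4278 g.
Product at 70.9% available chlorine: 4278 / 0.709 = 6034 g.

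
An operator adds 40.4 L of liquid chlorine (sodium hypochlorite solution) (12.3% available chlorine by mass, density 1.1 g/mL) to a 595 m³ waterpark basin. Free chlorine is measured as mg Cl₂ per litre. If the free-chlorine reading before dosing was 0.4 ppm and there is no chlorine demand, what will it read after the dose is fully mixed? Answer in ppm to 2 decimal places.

Volume: 595 m³ = 595,000 L.
Mass of solution: 40.4 L × 1000 mL/L × 1.1 g/mL = 44,440 g.
Available chlorine delivered: 44,440 g × 0.123 = 5466 g as Cl₂.
Concentration rise: 5466 g / 595,000 L = 9.187 mg/L = 9.19 ppm.
Final FC: 0.4 + 9.19 = 9.59 ppm.

9.59 ppm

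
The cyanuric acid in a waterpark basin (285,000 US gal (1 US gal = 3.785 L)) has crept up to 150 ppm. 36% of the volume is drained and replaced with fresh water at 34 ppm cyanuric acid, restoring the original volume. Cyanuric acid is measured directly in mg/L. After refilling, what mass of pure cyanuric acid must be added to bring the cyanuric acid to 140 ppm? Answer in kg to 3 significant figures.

Volume: 285,000 US gal × 3.785 L/gal = 1,078,725 L.
After draining 36% and refilling: 150 × 0.64 + 34 × 0.36 = 108.24 ppm.
Deficit to target: 140 − 108.24 = 31.76 mg/L.
Mass: 31.76 mg/L × 1,078,725 L = 34,260 g cyanuric acid.

34.3 kg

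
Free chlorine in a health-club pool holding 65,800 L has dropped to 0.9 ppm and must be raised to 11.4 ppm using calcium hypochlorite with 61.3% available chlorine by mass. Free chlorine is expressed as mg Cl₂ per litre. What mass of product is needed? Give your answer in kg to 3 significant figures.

Chlorine deficit: 11.4 − 0.9 = 10.5 ppm = 10.5 mg/L as Cl₂.
Cl₂ equivalent needed: 10.5 mg/L × 65,800 L = 690,900 mg = 690.9 g.
Product at 61.3% available chlorine: 690.9 / 0.613 = 1127 g.

1.13 kg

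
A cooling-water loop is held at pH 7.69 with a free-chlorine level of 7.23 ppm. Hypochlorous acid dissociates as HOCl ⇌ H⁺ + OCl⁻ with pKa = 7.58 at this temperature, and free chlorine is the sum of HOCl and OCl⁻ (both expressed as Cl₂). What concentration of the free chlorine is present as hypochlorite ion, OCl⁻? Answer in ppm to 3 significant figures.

[OCl⁻]/[HOCl] = 10^(pH − pKa) = 10^(7.69 − 7.58) = 10^0.11 = 1.288.
Fraction as HOCl = 1 / (1 + 1.288) = 0.437.
OCl⁻ = (1 − 0.437) × 7.23 ppm = 4.07 ppm.

4.07 ppm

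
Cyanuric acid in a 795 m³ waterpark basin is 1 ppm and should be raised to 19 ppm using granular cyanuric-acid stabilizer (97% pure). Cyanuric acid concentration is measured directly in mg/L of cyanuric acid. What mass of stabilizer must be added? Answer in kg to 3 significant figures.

Volume: 795 m³ = 795,000 L.
CYA to add: (19 − 1) = 18 mg/L × 795,000 L = 14,310 g cyanuric acid.
At 97% purity: 14,310 / 0.97 = 14,750 g product.

14.8 kg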